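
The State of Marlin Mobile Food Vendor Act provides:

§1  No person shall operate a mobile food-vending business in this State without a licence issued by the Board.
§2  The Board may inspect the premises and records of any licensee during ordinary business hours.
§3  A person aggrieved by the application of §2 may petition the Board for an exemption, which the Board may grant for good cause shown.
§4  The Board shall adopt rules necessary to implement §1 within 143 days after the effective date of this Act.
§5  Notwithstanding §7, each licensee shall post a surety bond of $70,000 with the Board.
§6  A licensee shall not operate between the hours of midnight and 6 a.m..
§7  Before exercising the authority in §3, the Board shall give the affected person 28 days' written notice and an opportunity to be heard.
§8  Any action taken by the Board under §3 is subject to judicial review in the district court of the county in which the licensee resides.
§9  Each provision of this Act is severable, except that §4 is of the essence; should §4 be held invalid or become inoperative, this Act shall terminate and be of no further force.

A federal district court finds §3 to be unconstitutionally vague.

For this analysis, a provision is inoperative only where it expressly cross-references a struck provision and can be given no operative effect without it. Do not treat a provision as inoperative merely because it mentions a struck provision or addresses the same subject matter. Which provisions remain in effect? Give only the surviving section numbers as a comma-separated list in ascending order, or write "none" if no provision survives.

§3 is struck. §7 has no operative effect of its own apart from §3 and is therefore inoperative. §8 operates only by reference to §3, so it falls with §3. Although §5 refers to §7, its operative terms do not depend on §7, so it remains in effect. §9 makes §4 an essential term, but §4 is unaffected, so the severability proviso in §9 preserves the remaining provisions. That leaves §1, §2, §4, §5, §6, and §9 in effect.

1, 2, 4, 5, 6, 9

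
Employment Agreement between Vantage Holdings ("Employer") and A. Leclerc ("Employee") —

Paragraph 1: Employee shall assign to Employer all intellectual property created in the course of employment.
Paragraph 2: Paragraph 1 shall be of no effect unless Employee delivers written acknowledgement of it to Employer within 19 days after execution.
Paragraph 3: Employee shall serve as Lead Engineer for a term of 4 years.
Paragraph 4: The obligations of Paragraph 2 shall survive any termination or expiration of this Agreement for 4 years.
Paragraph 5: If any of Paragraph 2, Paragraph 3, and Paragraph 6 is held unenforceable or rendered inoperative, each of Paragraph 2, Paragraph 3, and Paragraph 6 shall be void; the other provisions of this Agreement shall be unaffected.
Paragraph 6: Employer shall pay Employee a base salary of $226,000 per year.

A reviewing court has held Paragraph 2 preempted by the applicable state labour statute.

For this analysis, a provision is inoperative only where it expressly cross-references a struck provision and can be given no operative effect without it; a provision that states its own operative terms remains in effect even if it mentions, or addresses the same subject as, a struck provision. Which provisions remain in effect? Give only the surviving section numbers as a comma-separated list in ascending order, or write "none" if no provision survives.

1, 5

Paragraph 2 is struck. Paragraph 4 has no operative effect of its own apart from Paragraph 2 and is therefore inoperative. Paragraph 5 declares Paragraph 2, Paragraph 3, and Paragraph 6 mutually dependent; since one of them has fallen, all of them are of no effect. That brings down Paragraph 3 and Paragraph 6 as well. The remainder continues in force under Paragraph 5. Paragraph 1 and Paragraph 5 remain in effect.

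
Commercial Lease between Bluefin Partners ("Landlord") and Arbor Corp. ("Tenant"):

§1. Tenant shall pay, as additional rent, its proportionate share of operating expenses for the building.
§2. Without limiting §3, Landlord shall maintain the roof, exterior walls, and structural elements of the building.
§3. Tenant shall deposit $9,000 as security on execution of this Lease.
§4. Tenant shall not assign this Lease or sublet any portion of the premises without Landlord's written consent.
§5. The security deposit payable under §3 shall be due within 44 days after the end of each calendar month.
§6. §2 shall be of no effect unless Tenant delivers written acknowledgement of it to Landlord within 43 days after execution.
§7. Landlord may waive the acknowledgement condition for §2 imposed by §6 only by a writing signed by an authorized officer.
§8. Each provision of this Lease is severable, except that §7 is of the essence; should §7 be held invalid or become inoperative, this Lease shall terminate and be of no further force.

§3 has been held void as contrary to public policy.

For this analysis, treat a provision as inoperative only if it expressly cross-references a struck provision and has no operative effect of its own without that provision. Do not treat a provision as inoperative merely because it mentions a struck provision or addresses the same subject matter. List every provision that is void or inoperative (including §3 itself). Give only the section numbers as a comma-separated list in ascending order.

3, 5

§3 is struck. §5 does nothing except set the payment deadline for the security deposit by reference to §3; with §3 gone it has no independent effect and is inoperative. §2 mentions §3 but its own obligation stands independently of §3, so §2 is not affected. §8 makes §7 an essential term, but §7 is unaffected, so the severability proviso in §8 preserves the remaining provisions. The provisions still in force are §1, §2, §4, §6, §7, and §8.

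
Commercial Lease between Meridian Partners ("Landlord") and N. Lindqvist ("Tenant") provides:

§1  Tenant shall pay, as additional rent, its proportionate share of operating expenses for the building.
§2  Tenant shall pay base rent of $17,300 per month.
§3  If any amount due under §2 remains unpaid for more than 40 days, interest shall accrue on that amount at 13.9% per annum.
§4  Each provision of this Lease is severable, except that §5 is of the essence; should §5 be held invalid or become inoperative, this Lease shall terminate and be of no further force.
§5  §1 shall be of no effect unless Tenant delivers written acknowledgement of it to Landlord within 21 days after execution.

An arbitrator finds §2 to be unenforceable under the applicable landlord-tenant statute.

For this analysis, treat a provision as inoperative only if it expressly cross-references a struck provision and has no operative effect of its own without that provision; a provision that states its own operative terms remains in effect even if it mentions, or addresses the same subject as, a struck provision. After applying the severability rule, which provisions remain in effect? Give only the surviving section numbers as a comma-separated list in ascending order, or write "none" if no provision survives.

1, 4, 5

§2 is struck. §3 does nothing except set the default interest on the base rent by reference to §2; with §2 gone it has no independent effect and is inoperative. §4 makes §5 an essential term, but §5 is unaffected, so the severability proviso in §4 preserves the remaining provisions. §1, §4, and §5 remain in effect.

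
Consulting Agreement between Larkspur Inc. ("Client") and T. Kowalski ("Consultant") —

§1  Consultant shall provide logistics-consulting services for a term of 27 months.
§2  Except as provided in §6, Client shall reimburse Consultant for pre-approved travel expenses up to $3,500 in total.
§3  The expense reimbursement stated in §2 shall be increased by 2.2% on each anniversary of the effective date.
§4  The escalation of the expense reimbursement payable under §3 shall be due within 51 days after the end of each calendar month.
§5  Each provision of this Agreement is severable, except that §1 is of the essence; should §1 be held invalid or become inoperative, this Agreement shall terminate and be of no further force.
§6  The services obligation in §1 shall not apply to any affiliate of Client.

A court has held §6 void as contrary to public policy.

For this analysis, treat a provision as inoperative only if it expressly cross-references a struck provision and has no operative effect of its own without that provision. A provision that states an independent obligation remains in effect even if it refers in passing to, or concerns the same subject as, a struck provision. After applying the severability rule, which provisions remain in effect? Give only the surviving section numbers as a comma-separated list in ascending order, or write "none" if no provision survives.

1, 2, 3, 4, 5

§6 is struck. §2 mentions §6 but its own obligation stands independently of §6, so §2 is not affected. No other provision's operative terms depend on §6. §5 makes §1 an essential term, but §1 is unaffected, so the severability proviso in §5 preserves the remaining provisions. That leaves §1, §2, §3, §4, and §5 in effect.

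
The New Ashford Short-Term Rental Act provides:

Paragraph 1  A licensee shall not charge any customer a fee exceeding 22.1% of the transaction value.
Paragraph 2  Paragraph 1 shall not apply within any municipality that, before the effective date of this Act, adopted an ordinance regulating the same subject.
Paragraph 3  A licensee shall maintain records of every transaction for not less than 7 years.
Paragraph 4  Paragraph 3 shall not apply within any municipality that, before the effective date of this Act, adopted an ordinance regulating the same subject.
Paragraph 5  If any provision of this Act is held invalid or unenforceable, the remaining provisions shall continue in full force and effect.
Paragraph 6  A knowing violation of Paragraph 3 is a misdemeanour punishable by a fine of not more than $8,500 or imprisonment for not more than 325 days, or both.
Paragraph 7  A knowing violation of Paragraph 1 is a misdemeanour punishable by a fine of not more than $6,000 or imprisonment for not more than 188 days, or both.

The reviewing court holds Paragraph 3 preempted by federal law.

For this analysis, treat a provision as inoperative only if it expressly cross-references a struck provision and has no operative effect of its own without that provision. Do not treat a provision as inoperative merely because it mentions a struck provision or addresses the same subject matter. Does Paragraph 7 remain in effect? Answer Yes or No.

Paragraph 3 is struck. Paragraph 4 operates only by reference to Paragraph 3, so it falls with Paragraph 3. The only function of Paragraph 6 is the criminal penalty for violating Paragraph 3, so it cannot stand once Paragraph 3 is removed. Under the severability clause in Paragraph 5, the remaining provisions continue in force. That leaves Paragraph 1, Paragraph 2, Paragraph 5, and Paragraph 7 in effect. Paragraph 7 is among the surviving provisions, so the answer is yes.

Yes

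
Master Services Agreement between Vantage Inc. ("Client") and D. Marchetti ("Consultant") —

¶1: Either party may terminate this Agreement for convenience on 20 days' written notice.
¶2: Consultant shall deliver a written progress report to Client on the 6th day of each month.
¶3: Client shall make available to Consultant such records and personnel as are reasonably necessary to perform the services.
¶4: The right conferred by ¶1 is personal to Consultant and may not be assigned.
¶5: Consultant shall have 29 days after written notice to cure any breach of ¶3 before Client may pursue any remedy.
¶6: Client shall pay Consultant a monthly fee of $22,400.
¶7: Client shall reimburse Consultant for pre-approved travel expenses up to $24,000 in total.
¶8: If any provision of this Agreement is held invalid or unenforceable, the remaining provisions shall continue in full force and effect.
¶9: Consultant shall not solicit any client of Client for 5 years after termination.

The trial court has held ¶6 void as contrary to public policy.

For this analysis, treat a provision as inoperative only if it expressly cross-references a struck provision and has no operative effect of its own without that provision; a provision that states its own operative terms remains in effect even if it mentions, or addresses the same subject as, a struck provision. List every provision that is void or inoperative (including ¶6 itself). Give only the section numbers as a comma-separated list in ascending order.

¶6 is struck. Nothing else in the Agreement is defined by reference to ¶6. ¶8 is a severability clause and preserves every provision that can still be given independent effect. The provisions still in force are ¶1, ¶2, ¶3, ¶4, ¶5, ¶7, ¶8, and ¶9.

6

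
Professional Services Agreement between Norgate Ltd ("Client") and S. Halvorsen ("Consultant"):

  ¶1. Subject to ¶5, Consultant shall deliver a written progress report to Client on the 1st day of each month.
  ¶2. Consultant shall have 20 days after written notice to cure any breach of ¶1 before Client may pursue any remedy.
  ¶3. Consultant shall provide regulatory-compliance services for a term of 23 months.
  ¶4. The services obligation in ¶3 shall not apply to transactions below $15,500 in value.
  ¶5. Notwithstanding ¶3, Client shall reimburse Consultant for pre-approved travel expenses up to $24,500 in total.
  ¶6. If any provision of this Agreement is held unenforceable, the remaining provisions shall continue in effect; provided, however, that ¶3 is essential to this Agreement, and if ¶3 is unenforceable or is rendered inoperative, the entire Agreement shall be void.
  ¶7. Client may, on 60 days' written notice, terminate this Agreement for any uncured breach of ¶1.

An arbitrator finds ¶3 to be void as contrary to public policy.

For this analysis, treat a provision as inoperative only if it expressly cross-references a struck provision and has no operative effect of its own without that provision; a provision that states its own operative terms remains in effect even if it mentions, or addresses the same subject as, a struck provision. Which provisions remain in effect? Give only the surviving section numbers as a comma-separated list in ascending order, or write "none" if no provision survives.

none

¶3 is struck. The whole of ¶4 is the carve-out from the services obligation, defined by reference to ¶3, so ¶4 cannot stand once ¶3 is removed. ¶6 makes ¶3 an essential term, and ¶3 is the provision held invalid; under ¶6, the entire Agreement is therefore void. No provision of the Agreement survives.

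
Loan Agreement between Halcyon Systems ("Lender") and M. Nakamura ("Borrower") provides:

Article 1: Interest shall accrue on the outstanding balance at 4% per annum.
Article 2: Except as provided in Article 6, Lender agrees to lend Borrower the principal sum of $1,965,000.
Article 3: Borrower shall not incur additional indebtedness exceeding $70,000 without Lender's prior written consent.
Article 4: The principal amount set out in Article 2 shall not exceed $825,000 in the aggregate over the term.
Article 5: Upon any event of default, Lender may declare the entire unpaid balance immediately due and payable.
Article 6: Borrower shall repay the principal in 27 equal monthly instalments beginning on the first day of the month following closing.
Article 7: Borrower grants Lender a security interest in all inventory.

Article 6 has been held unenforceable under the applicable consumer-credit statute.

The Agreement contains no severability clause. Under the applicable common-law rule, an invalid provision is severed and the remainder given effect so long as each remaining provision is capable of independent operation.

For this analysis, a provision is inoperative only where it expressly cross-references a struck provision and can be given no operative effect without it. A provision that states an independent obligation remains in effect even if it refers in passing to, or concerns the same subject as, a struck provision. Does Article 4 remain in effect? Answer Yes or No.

Article 6 is struck. Article 2 mentions Article 6 but its own obligation stands independently of Article 6, so Article 2 is not affected. No other provision's operative terms depend on Article 6. With no severability clause, the stated default rule severs what cannot stand and enforces each remaining provision that can operate on its own. The provisions still in force are Article 1, Article 2, Article 3, Article 4, Article 5, and Article 7. Article 4 is among the surviving provisions, so the answer is yes.

Yes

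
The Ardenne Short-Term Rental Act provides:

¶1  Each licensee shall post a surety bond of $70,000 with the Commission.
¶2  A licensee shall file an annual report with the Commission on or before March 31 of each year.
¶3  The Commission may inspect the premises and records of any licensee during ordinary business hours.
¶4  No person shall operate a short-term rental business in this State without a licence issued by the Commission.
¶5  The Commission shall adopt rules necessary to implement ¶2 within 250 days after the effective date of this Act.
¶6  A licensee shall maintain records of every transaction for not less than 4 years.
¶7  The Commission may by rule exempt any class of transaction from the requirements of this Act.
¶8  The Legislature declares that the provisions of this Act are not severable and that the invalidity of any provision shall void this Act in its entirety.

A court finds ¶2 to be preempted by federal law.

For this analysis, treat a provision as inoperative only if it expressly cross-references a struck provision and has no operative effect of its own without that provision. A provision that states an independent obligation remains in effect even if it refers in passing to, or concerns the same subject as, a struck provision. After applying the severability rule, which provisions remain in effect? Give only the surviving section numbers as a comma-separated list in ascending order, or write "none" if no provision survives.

none

¶2 is struck. The only function of ¶5 is the rulemaking mandate for ¶2, so it cannot stand once ¶2 is removed. ¶8 provides that the Act is not severable, so the invalidity of any one provision voids the entire Act. No provision of the Act survives.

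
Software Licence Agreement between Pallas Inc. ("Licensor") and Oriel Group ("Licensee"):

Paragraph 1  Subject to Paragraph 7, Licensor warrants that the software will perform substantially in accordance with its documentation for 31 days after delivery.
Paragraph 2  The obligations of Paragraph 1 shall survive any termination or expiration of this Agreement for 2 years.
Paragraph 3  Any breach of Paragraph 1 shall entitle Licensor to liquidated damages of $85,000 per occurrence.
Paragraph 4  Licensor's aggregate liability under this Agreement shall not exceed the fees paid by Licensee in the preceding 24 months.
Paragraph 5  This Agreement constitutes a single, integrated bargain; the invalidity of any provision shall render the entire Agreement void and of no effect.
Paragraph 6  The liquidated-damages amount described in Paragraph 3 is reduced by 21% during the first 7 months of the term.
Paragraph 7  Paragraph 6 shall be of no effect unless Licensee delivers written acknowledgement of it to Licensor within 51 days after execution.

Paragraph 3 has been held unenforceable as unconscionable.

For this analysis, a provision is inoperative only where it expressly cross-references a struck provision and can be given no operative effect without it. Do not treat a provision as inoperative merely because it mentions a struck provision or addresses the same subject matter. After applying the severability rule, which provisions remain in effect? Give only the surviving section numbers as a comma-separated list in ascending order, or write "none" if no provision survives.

Paragraph 3 is struck. The whole of Paragraph 6 is the introductory reduction to the liquidated-damages amount, defined by reference to Paragraph 3, so Paragraph 6 cannot stand once Paragraph 3 is removed. The only function of Paragraph 7 is the acknowledgement condition for Paragraph 6, so it cannot stand once Paragraph 6 is removed. Paragraph 5 provides that the Agreement is not severable, so the invalidity of any one provision voids the entire Agreement. No provision of the Agreement survives.

none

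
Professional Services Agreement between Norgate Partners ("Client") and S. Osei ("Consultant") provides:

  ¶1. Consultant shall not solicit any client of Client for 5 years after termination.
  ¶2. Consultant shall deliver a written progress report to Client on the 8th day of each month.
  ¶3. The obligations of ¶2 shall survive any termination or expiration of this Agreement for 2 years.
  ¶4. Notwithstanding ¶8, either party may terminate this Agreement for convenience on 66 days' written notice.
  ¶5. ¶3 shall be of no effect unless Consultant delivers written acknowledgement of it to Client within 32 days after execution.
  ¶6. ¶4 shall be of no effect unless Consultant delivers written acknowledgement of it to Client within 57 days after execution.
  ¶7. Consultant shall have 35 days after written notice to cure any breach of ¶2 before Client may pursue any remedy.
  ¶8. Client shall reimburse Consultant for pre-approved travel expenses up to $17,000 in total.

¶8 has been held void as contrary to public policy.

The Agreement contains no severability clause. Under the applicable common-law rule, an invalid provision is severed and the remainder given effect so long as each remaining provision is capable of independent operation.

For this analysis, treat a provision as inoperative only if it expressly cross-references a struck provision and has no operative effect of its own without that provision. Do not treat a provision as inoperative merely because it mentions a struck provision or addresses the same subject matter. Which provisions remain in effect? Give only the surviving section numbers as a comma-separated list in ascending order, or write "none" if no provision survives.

¶8 is struck. Although ¶4 refers to ¶8, its operative terms do not depend on ¶8, so it remains in effect. Nothing else in the Agreement is defined by reference to ¶8. Under the stated default rule, only provisions that cannot operate independently fall away; the rest are enforced. ¶1, ¶2, ¶3, ¶4, ¶5, ¶6, and ¶7 remain in effect.

1, 2, 3, 4, 5, 6, 7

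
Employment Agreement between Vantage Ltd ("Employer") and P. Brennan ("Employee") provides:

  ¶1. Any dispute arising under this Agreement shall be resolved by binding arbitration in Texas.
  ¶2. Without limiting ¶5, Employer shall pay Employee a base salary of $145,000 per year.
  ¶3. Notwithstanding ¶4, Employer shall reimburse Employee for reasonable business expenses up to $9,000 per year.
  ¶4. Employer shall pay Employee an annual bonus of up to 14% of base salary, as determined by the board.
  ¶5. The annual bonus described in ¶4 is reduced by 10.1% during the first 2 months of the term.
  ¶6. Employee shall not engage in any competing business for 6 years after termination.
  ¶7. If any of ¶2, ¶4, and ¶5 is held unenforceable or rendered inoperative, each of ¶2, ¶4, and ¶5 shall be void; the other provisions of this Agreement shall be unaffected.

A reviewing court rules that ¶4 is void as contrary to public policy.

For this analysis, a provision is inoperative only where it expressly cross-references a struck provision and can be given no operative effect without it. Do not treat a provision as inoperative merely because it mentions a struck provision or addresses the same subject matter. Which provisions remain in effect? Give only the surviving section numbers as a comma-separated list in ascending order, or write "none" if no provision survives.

¶4 is struck. ¶5 does nothing except set the introductory reduction to the annual bonus by reference to ¶4; with ¶4 gone it has no independent effect and is inoperative. ¶3 mentions ¶4 but its own obligation stands independently of ¶4, so ¶3 is not affected. ¶7 declares ¶2, ¶4, and ¶5 mutually dependent; since one of them has fallen, all of them are of no effect. That brings down ¶2 as well. The remainder continues in force under ¶7. That leaves ¶1, ¶3, ¶6, and ¶7 in effect.

1, 3, 6, 7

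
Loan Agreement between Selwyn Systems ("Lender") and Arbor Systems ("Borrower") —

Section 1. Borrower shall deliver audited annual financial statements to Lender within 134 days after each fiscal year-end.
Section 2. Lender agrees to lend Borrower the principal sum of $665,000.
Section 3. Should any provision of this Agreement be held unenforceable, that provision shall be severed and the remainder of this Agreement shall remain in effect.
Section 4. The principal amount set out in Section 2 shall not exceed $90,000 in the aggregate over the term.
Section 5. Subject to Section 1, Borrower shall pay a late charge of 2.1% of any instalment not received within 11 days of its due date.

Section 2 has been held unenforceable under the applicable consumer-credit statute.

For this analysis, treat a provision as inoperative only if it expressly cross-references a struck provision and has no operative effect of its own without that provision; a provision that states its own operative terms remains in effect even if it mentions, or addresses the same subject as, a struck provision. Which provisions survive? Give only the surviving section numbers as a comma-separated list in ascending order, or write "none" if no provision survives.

1, 3, 5

Section 2 is struck. Section 4 has no operative effect of its own apart from Section 2 and is therefore inoperative. Under the severability clause in Section 3, the remaining provisions continue in force. That leaves Section 1, Section 3, and Section 5 in effect.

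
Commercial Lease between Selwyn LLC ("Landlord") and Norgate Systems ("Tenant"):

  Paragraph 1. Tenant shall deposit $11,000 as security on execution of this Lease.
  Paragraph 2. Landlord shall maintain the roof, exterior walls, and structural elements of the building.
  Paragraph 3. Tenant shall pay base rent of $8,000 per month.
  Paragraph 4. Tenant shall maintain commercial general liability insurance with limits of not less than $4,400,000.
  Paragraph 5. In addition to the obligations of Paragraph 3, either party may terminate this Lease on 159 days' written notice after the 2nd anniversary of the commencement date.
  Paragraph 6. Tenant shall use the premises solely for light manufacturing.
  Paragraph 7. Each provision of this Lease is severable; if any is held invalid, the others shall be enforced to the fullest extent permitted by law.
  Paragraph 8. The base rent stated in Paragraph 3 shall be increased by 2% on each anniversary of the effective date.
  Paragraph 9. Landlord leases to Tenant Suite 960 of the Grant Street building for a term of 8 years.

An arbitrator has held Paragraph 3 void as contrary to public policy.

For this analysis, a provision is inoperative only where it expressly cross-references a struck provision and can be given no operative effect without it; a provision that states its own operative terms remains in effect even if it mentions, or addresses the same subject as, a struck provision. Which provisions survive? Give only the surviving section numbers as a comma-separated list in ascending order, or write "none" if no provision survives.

Paragraph 3 is struck. The whole of Paragraph 8 is the escalation of the base rent, defined by reference to Paragraph 3, so Paragraph 8 cannot stand once Paragraph 3 is removed. Although Paragraph 5 refers to Paragraph 3, its operative terms do not depend on Paragraph 3, so it remains in effect. Under the severability clause in Paragraph 7, the remaining provisions continue in force. The provisions still in force are Paragraph 1, Paragraph 2, Paragraph 4, Paragraph 5, Paragraph 6, Paragraph 7, and Paragraph 9.

1, 2, 4, 5, 6, 7, 9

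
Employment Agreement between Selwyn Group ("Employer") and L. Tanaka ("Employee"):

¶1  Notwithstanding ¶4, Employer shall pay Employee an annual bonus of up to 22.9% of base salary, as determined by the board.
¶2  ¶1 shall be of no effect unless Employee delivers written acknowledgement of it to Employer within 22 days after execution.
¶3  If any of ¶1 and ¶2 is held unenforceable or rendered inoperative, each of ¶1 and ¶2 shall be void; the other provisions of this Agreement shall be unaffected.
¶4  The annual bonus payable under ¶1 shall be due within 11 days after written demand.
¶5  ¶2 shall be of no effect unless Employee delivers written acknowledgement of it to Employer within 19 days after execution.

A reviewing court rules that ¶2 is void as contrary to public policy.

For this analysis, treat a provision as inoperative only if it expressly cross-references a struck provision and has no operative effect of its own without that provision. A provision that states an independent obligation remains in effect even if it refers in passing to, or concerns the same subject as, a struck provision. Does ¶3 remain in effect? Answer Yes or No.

Yes

¶2 is struck. ¶5 operates only by reference to ¶2, so it falls with ¶2. ¶3 declares ¶1 and ¶2 mutually dependent; since one of them has fallen, all of them are of no effect. That brings down ¶1 as well. ¶4 in turn depends solely on a provision now struck and likewise falls. The remainder continues in force under ¶3. Only ¶3 remains in effect. ¶3 is among the surviving provisions, so the answer is yes.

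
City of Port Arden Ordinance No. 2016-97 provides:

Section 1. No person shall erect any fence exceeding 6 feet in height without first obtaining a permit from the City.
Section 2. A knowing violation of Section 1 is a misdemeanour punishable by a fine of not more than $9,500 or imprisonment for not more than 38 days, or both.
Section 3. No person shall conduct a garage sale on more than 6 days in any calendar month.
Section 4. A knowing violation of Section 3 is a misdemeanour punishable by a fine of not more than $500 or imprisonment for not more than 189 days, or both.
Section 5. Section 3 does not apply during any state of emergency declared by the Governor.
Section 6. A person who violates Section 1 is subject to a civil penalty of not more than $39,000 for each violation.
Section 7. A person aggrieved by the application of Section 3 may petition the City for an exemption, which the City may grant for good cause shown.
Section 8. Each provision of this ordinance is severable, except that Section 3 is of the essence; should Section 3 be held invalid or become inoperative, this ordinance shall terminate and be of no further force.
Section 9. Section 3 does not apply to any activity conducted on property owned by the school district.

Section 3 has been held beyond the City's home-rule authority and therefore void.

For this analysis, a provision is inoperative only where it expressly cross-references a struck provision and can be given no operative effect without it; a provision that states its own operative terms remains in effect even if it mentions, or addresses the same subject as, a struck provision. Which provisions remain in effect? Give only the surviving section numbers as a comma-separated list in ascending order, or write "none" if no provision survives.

Section 3 is struck. Section 4 has no operative effect of its own apart from Section 3 and is therefore inoperative. Section 5 has no operative effect of its own apart from Section 3 and is therefore inoperative. Section 7 merely fixes the exemption procedure for Section 3; with Section 3 gone it has nothing to operate on and falls away. Section 9 operates only by reference to Section 3, so it falls with Section 3. Section 8 makes Section 3 an essential term, and Section 3 is the provision held invalid; under Section 8, the entire ordinance is therefore void. No provision of the ordinance survives.

none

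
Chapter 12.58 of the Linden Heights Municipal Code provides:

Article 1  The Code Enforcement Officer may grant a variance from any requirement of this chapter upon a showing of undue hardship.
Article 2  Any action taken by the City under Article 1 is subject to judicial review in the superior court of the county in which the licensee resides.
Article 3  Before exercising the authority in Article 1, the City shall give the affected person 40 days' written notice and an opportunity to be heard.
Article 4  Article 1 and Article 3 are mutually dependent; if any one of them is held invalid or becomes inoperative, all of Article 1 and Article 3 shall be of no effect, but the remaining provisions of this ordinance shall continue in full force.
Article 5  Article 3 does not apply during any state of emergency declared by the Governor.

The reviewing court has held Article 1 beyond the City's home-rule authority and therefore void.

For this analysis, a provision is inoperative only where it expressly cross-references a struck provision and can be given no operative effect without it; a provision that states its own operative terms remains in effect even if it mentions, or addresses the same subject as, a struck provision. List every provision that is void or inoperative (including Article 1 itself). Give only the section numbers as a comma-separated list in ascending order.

1, 2, 3, 5

Article 1 is struck. The only function of Article 2 is the judicial-review right for Article 1, so it cannot stand once Article 1 is removed. Article 3 merely fixes the notice-and-hearing requirement for Article 1; with Article 1 gone it has nothing to operate on and falls away. Article 5 operates only by reference to Article 3, so it falls with Article 3. Article 4 declares Article 1 and Article 3 mutually dependent; since one of them has fallen, all of them are of no effect. The remainder continues in force under Article 4. Only Article 4 remains in effect.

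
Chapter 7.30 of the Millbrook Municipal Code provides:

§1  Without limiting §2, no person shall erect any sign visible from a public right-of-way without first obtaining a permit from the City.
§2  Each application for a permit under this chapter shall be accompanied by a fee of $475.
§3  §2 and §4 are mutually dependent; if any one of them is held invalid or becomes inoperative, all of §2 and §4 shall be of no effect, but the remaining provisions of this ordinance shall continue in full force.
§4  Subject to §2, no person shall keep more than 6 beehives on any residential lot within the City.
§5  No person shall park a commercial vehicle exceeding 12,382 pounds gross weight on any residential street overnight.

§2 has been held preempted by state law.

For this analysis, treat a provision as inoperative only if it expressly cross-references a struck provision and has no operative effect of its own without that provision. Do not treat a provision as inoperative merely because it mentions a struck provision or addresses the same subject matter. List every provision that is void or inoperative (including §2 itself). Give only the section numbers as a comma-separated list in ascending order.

2, 4

§2 is struck. Although §1 refers to §2, its operative terms do not depend on §2, so it remains in effect. No other provision's operative terms depend on §2. §3 declares §2 and §4 mutually dependent; since one of them has fallen, all of them are of no effect. That brings down §4 as well. The remainder continues in force under §3. §1, §3, and §5 remain in effect.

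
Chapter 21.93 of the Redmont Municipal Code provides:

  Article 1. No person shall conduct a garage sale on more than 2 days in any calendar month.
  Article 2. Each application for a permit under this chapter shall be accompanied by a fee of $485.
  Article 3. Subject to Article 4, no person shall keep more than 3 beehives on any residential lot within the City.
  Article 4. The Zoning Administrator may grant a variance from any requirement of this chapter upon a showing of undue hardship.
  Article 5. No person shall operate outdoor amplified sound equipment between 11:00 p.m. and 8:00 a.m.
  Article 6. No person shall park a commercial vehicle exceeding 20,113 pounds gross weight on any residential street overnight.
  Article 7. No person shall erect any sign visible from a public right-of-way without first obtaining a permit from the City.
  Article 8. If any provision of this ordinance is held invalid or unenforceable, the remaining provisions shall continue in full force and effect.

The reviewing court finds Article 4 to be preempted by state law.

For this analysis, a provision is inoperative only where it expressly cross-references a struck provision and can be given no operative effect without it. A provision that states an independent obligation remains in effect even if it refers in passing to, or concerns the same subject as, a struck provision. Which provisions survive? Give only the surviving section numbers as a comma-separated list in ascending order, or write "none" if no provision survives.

1, 2, 3, 5, 6, 7, 8

Article 4 is struck. Although Article 3 refers to Article 4, its operative terms do not depend on Article 4, so it remains in effect. No other provision's operative terms depend on Article 4. Under the severability clause in Article 8, the remaining provisions continue in force. Article 1, Article 2, Article 3, Article 5, Article 6, Article 7, and Article 8 remain in effect.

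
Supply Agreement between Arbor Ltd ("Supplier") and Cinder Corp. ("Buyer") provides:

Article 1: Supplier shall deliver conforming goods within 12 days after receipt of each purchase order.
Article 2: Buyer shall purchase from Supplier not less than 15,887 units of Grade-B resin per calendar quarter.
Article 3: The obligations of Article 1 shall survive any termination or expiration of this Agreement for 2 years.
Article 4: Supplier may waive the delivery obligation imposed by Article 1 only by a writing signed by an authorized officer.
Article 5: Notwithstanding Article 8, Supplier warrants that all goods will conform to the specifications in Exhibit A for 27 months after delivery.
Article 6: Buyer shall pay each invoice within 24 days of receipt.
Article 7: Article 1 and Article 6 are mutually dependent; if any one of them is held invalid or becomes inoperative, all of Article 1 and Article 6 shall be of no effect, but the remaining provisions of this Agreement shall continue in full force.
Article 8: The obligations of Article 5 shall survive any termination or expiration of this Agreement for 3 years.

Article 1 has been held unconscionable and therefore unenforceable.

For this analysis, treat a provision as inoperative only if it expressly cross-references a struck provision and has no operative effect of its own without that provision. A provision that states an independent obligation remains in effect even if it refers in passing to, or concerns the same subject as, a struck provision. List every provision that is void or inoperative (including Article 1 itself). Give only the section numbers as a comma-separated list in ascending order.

Article 1 is struck. Article 3 operates only by reference to Article 1, so it falls with Article 1. Article 4 has no operative effect of its own apart from Article 1 and is therefore inoperative. Article 7 declares Article 1 and Article 6 mutually dependent; since one of them has fallen, all of them are of no effect. That brings down Article 6 as well. The remainder continues in force under Article 7. Article 2, Article 5, Article 7, and Article 8 remain in effect.

1, 3, 4, 6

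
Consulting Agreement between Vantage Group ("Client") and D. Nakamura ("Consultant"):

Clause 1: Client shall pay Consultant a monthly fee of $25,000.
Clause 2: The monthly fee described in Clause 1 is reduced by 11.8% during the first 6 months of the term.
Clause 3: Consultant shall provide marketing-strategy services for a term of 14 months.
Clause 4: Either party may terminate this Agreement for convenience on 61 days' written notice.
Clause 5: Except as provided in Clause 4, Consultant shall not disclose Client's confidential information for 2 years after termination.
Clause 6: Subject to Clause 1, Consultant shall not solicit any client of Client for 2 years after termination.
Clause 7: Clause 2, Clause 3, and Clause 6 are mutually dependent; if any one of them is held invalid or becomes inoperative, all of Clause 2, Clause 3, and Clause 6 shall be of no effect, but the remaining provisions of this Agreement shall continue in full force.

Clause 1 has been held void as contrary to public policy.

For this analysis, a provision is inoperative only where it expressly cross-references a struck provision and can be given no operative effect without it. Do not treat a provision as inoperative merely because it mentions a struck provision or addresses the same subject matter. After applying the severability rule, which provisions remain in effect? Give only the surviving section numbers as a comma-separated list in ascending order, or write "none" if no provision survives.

4, 5, 7

Clause 1 is struck. The whole of Clause 2 is the introductory reduction to the monthly fee, defined by reference to Clause 1, so Clause 2 cannot stand once Clause 1 is removed. Clause 7 declares Clause 2, Clause 3, and Clause 6 mutually dependent; since one of them has fallen, all of them are of no effect. That brings down Clause 3 and Clause 6 as well. The remainder continues in force under Clause 7. The provisions still in force are Clause 4, Clause 5, and Clause 7.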